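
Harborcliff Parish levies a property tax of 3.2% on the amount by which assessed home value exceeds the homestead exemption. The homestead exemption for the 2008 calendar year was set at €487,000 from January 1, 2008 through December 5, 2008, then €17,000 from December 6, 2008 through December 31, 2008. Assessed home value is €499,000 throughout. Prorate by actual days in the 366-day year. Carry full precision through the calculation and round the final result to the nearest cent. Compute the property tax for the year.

€1,452.42

January 1 – December 5, 2008: 340 days, exemption €487,000 → (€499,000 − €487,000) × 3.2% × 340/366 = €356.7213
December 6 – December 31, 2008: 26 days, exemption €17,000 → (€499,000 − €17,000) × 3.2% × 26/366 = €1,095.6940
Total = €1,452.4153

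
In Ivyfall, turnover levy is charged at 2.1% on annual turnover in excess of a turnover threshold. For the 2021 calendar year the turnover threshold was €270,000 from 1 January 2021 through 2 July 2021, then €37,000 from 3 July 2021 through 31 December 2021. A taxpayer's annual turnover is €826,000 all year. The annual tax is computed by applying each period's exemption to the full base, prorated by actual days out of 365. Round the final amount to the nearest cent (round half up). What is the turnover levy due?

€14,115.80

1 January – 2 July 2021: 183 days, exemption €270,000 → (€826,000 − €270,000) × 2.1% × 183/365 = €5,853.9945
3 July – 31 December 2021: 182 days, exemption €37,000 → (€826,000 − €37,000) × 2.1% × 182/365 = €8,261.8027
Total = €14,115.7973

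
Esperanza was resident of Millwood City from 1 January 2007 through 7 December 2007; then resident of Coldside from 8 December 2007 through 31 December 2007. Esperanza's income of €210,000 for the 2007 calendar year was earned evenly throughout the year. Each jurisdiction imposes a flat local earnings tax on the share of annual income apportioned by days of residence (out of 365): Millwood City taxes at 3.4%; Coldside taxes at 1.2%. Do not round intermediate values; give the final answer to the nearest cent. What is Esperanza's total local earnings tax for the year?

€6,836.22

Millwood City, 1 January – 7 December 2007: 341 days → €210,000 × 3.4% × 341/365 = €6,670.5205
Coldside, 8 December – 31 December 2007: 24 days → €210,000 × 1.2% × 24/365 = €165.6986
Total = €6,836.2192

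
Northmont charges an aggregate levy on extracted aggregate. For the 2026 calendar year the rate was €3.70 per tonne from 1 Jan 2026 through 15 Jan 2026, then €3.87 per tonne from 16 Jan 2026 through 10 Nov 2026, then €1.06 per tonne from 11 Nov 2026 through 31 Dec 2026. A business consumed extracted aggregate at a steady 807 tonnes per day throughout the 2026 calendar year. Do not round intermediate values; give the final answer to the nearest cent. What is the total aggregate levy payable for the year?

1 Jan – 15 Jan 2026: 15 days × 807 tonnes/day = 12,105 tonnes at €3.70/tonne → €44,788.50
16 Jan – 10 Nov 2026: 299 days × 807 tonnes/day = 241,293 tonnes at €3.87/tonne → €933,803.91
11 Nov – 31 Dec 2026: 51 days × 807 tonnes/day = 41,157 tonnes at €1.06/tonne → €43,626.42

€1,022,218.83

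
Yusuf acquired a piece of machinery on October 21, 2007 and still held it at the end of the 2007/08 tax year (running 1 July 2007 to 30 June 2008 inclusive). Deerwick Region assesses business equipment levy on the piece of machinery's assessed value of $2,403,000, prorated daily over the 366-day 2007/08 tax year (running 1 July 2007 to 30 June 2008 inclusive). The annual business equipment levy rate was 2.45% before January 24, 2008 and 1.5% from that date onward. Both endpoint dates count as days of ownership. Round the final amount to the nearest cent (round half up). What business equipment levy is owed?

$30,940.27

October 21, 2007 – January 23, 2008: 95 days at 2.45% → $2,403,000 × 2.45% × 95/366 = $15,281.3730
January 24 – June 30, 2008: 159 days at 1.5% → $2,403,000 × 1.5% × 159/366 = $15,658.8934
Total = $30,940.2664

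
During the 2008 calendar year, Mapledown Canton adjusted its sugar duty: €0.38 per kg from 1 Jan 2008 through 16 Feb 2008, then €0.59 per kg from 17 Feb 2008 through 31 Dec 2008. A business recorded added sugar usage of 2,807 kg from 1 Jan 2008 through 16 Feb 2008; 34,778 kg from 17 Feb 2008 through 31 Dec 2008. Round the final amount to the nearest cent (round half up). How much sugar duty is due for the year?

€21,585.68

1 Jan – 16 Feb 2008: 2,807 kg at €0.38/kg → €1,066.66
17 Feb – 31 Dec 2008: 34,778 kg at €0.59/kg → €20,519.02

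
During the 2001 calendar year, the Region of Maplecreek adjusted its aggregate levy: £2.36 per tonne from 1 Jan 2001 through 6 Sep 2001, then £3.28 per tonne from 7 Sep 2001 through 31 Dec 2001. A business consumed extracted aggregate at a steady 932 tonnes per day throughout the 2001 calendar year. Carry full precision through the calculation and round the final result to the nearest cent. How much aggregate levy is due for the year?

1 Jan – 6 Sep 2001: 249 days × 932 tonnes/day = 232,068 tonnes at £2.36/tonne → £547,680.48
7 Sep – 31 Dec 2001: 116 days × 932 tonnes/day = 108,112 tonnes at £3.28/tonne → £354,607.36

£902,287.84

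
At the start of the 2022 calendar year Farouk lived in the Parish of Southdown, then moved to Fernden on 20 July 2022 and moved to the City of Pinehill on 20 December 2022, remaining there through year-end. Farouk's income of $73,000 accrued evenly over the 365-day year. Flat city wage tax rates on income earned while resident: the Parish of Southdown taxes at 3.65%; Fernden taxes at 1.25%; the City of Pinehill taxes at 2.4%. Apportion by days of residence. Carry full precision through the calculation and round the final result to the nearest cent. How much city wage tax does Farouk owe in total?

The Parish of Southdown, 1 January – 19 July 2022: 200 days → $73,000 × 3.65% × 200/365 = $1,460.0000
Fernden, 20 July – 19 December 2022: 153 days → $73,000 × 1.25% × 153/365 = $382.5000
The City of Pinehill, 20 December – 31 December 2022: 12 days → $73,000 × 2.4% × 12/365 = $57.6000
Total = $1,900.1000

$1,900.10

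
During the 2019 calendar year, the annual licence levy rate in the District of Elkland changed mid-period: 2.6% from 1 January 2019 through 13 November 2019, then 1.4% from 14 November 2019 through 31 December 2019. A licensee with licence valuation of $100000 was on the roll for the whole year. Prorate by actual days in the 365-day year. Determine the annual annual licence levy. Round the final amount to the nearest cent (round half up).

$2442.19

1 January – 13 November 2019: 317 days at 2.6% → $100000 × 2.6% × 317/365 = $2258.0822
14 November – 31 December 2019: 48 days at 1.4% → $100000 × 1.4% × 48/365 = $184.1096
Total = $2442.1918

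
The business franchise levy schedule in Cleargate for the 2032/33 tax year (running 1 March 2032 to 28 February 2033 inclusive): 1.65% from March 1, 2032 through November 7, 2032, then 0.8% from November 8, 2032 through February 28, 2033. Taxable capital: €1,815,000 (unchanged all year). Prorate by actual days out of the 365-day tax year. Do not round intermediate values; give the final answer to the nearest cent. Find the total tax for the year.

€25,171.32

March 1 – November 7, 2032: 252 days at 1.65% → €1,815,000 × 1.65% × 252/365 = €20,676.0822
November 8, 2032 – February 28, 2033: 113 days at 0.8% → €1,815,000 × 0.8% × 113/365 = €4,495.2329
Total = €25,171.3151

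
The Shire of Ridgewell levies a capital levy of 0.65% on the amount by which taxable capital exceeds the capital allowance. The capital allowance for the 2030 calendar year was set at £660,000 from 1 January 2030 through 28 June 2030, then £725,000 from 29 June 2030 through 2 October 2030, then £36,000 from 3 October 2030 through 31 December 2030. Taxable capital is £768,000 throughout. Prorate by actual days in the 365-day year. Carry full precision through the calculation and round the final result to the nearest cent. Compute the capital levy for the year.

1 January – 28 June 2030: 179 days, exemption £660,000 → (£768,000 − £660,000) × 0.65% × 179/365 = £344.2685
29 June – 2 October 2030: 96 days, exemption £725,000 → (£768,000 − £725,000) × 0.65% × 96/365 = £73.5123
3 October – 31 December 2030: 90 days, exemption £36,000 → (£768,000 − £36,000) × 0.65% × 90/365 = £1,173.2055
Total = £1,590.9863

£1,590.99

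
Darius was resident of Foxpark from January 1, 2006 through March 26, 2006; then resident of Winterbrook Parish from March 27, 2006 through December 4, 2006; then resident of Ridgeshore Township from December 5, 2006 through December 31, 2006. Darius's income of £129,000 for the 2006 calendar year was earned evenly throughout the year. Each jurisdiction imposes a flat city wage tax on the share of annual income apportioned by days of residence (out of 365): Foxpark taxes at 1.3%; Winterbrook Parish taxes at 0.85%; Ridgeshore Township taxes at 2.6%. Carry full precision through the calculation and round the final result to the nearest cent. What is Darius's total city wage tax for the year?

Foxpark, January 1 – March 26, 2006: 85 days → £129,000 × 1.3% × 85/365 = £390.5342
Winterbrook Parish, March 27 – December 4, 2006: 253 days → £129,000 × 0.85% × 253/365 = £760.0397
Ridgeshore Township, December 5 – December 31, 2006: 27 days → £129,000 × 2.6% × 27/365 = £248.1041
Total = £1,398.6781

£1,398.68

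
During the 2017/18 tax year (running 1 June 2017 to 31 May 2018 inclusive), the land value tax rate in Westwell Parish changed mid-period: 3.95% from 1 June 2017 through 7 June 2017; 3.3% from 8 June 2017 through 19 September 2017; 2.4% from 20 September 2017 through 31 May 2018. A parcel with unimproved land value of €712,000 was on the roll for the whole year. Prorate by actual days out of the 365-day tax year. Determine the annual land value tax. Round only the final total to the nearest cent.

€19,125.49

1 June – 7 June 2017: 7 days at 3.95% → €712,000 × 3.95% × 7/365 = €539.3644
8 June – 19 September 2017: 104 days at 3.3% → €712,000 × 3.3% × 104/365 = €6,694.7507
20 September 2017 – 31 May 2018: 254 days at 2.4% → €712,000 × 2.4% × 254/365 = €11,891.3753
Total = €19,125.4904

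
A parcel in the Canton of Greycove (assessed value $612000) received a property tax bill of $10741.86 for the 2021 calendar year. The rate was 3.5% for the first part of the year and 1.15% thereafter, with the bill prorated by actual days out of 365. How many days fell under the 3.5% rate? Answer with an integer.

Let d = days at the first rate; then 365 − d days at the second rate.
$612000 × [3.5%·d + 1.15%·(365−d)] / 365 = $10741.86
Solving gives d = 94, so the new rate took effect on 5 Apr 2021.

94 days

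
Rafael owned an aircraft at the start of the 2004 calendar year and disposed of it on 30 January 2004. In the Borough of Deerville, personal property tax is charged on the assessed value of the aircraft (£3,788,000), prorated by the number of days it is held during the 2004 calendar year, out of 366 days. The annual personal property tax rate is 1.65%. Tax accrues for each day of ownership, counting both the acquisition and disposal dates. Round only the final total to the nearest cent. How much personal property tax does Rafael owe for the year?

Days held (1 January – 30 January 2004): 30 out of 366
Tax = £3,788,000 × 1.65% × 30/366 = £5,123.1148

£5,123.11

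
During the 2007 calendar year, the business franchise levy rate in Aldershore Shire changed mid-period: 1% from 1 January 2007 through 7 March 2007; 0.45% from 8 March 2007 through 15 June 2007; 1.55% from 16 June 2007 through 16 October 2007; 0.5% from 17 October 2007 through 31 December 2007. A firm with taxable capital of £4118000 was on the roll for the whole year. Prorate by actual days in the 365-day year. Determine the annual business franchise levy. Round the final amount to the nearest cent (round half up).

£38319.96

1 January – 7 March 2007: 66 days at 1% → £4118000 × 1% × 66/365 = £7446.2466
8 March – 15 June 2007: 100 days at 0.45% → £4118000 × 0.45% × 100/365 = £5076.9863
16 June – 16 October 2007: 123 days at 1.55% → £4118000 × 1.55% × 123/365 = £21509.4986
17 October – 31 December 2007: 76 days at 0.5% → £4118000 × 0.5% × 76/365 = £4287.2329
Total = £38319.9644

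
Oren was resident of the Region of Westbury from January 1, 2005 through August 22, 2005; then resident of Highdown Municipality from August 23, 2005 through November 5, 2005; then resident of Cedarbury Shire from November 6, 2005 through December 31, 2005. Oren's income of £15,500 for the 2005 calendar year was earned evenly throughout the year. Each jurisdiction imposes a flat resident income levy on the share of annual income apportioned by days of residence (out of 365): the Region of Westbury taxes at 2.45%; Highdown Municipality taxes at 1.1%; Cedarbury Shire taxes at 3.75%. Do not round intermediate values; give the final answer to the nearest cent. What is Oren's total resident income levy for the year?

The Region of Westbury, January 1 – August 22, 2005: 234 days → £15,500 × 2.45% × 234/365 = £243.4562
Highdown Municipality, August 23 – November 5, 2005: 75 days → £15,500 × 1.1% × 75/365 = £35.0342
Cedarbury Shire, November 6 – December 31, 2005: 56 days → £15,500 × 3.75% × 56/365 = £89.1781
Total = £367.6685

£367.67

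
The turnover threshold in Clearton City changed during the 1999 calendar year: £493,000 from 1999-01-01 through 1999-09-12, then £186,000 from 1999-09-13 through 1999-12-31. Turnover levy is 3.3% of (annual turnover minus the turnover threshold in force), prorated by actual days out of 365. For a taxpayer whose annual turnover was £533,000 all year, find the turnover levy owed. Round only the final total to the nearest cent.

£4,373.18

1999-01-01 to 1999-09-12: 255 days, exemption £493,000 → (£533,000 − £493,000) × 3.3% × 255/365 = £922.1918
1999-09-13 to 1999-12-31: 110 days, exemption £186,000 → (£533,000 − £186,000) × 3.3% × 110/365 = £3,450.9863
Total = £4,373.1781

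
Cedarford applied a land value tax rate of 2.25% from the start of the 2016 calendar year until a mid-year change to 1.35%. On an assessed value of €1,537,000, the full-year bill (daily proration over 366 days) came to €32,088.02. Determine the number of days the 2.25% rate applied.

Let d = days at the first rate; then 366 − d days at the second rate.
€1,537,000 × [2.25%·d + 1.35%·(366−d)] / 366 = €32,088.02
Solving gives d = 300, so the new rate took effect on October 27, 2016.

300 days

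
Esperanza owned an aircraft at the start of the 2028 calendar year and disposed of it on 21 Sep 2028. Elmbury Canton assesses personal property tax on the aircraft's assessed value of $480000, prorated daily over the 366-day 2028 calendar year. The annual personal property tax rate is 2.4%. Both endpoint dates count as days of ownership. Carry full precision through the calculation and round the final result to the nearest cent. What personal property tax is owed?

$8340.98

Days held (1 Jan – 21 Sep 2028): 265 out of 366
Tax = $480000 × 2.4% × 265/366 = $8340.9836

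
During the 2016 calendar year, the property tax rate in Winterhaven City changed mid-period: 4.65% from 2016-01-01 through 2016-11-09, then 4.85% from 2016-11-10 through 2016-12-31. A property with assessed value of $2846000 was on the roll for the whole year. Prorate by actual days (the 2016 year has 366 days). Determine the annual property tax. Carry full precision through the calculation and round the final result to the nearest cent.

$133147.70

2016-01-01 to 2016-11-09: 314 days at 4.65% → $2846000 × 4.65% × 314/366 = $113536.7377
2016-11-10 to 2016-12-31: 52 days at 4.85% → $2846000 × 4.85% × 52/366 = $19610.9617
Total = $133147.6995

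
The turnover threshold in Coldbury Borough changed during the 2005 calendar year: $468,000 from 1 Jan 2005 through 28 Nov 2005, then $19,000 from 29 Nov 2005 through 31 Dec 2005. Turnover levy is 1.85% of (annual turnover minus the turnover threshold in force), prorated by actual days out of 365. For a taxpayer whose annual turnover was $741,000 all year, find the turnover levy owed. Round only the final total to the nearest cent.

$5,801.50

1 Jan – 28 Nov 2005: 332 days, exemption $468,000 → ($741,000 − $468,000) × 1.85% × 332/365 = $4,593.8795
29 Nov – 31 Dec 2005: 33 days, exemption $19,000 → ($741,000 − $19,000) × 1.85% × 33/365 = $1,207.6192
Total = $5,801.4986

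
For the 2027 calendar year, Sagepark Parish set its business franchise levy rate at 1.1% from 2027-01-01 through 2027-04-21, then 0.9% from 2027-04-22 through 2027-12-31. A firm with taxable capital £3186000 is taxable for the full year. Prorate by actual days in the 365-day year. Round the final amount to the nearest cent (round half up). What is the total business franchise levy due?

2027-01-01 to 2027-04-21: 111 days at 1.1% → £3186000 × 1.1% × 111/365 = £10657.8247
2027-04-22 to 2027-12-31: 254 days at 0.9% → £3186000 × 0.9% × 254/365 = £19953.9616
Total = £30611.7863

£30611.79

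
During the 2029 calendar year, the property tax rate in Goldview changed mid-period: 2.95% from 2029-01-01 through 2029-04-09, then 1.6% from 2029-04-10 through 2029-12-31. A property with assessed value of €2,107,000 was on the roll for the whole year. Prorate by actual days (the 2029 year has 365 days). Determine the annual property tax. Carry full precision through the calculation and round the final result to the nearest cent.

€41,427.08

2029-01-01 to 2029-04-09: 99 days at 2.95% → €2,107,000 × 2.95% × 99/365 = €16,858.8863
2029-04-10 to 2029-12-31: 266 days at 1.6% → €2,107,000 × 1.6% × 266/365 = €24,568.1973
Total = €41,427.0836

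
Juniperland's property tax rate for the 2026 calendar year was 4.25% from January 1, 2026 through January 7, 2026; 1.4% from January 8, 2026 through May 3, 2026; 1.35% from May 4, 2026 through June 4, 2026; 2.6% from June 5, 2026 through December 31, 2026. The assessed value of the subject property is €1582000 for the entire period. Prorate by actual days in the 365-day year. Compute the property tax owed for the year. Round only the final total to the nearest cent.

January 1 – January 7, 2026: 7 days at 4.25% → €1582000 × 4.25% × 7/365 = €1289.4384
January 8 – May 3, 2026: 116 days at 1.4% → €1582000 × 1.4% × 116/365 = €7038.8164
May 4 – June 4, 2026: 32 days at 1.35% → €1582000 × 1.35% × 32/365 = €1872.3945
June 5 – December 31, 2026: 210 days at 2.6% → €1582000 × 2.6% × 210/365 = €23664.9863
Total = €33865.6356

€33865.64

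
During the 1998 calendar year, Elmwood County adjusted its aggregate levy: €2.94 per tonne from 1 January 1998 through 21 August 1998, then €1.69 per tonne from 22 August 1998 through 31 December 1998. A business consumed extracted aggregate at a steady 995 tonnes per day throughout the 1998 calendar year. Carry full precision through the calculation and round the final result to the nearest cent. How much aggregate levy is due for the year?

€903559.50

1 January – 21 August 1998: 233 days × 995 tonnes/day = 231,835 tonnes at €2.94/tonne → €681594.90
22 August – 31 December 1998: 132 days × 995 tonnes/day = 131,340 tonnes at €1.69/tonne → €221964.60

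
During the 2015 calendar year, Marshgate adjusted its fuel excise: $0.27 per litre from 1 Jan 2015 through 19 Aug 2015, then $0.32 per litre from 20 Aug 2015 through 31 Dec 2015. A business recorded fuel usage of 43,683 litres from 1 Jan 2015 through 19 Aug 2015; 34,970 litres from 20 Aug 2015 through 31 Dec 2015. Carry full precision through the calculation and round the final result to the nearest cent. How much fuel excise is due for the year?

1 Jan – 19 Aug 2015: 43,683 litres at $0.27/litre → $11,794.41
20 Aug – 31 Dec 2015: 34,970 litres at $0.32/litre → $11,190.40

$22,984.81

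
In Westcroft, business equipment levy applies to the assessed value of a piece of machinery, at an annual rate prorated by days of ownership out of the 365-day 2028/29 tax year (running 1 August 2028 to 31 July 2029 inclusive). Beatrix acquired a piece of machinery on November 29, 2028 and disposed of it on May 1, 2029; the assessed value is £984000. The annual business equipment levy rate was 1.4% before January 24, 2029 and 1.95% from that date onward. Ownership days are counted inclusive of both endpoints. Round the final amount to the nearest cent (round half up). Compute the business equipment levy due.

November 29, 2028 – January 23, 2029: 56 days at 1.4% → £984000 × 1.4% × 56/365 = £2113.5781
January 24 – May 1, 2029: 98 days at 1.95% → £984000 × 1.95% × 98/365 = £5151.8466
Total = £7265.4247

£7265.42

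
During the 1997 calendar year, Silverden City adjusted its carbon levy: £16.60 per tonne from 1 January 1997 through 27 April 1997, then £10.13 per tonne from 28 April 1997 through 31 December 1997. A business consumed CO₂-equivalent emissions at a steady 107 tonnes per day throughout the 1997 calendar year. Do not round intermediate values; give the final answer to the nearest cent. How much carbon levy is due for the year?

1 January – 27 April 1997: 117 days × 107 tonnes/day = 12,519 tonnes at £16.60/tonne → £207815.40
28 April – 31 December 1997: 248 days × 107 tonnes/day = 26,536 tonnes at £10.13/tonne → £268809.68

£476625.08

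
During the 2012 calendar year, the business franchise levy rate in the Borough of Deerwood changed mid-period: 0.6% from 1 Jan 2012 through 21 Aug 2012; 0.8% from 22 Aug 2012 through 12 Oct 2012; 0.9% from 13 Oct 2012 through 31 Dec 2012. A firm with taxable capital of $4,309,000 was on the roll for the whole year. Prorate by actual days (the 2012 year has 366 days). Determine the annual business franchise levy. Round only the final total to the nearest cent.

1 Jan – 21 Aug 2012: 234 days at 0.6% → $4,309,000 × 0.6% × 234/366 = $16,529.6066
22 Aug – 12 Oct 2012: 52 days at 0.8% → $4,309,000 × 0.8% × 52/366 = $4,897.6612
13 Oct – 31 Dec 2012: 80 days at 0.9% → $4,309,000 × 0.9% × 80/366 = $8,476.7213
Total = $29,903.9891

$29,903.99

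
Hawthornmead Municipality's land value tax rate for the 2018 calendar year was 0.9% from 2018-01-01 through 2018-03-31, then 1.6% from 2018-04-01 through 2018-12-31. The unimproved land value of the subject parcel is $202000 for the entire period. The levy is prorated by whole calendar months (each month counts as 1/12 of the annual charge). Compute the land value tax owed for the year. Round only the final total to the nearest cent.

$2878.50

2018-01-01 to 2018-03-31: 3 months at 0.9% → $202000 × 0.9% × 3/12 = $454.5000
2018-04-01 to 2018-12-31: 9 months at 1.6% → $202000 × 1.6% × 9/12 = $2424.0000
Total = $2878.5000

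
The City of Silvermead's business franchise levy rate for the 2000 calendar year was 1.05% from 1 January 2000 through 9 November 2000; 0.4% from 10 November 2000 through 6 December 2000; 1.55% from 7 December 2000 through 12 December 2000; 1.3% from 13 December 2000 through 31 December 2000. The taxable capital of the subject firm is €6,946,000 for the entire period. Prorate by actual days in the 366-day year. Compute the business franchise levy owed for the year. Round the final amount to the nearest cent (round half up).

1 January – 9 November 2000: 314 days at 1.05% → €6,946,000 × 1.05% × 314/366 = €62,570.9344
10 November – 6 December 2000: 27 days at 0.4% → €6,946,000 × 0.4% × 27/366 = €2,049.6393
7 December – 12 December 2000: 6 days at 1.55% → €6,946,000 × 1.55% × 6/366 = €1,764.9672
13 December – 31 December 2000: 19 days at 1.3% → €6,946,000 × 1.3% × 19/366 = €4,687.6011
Total = €71,073.1421

€71,073.14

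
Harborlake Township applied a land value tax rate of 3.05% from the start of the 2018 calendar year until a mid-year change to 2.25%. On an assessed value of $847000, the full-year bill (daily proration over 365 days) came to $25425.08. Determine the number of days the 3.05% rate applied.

343 days

Let d = days at the first rate; then 365 − d days at the second rate.
$847000 × [3.05%·d + 2.25%·(365−d)] / 365 = $25425.08
Solving gives d = 343, so the new rate took effect on December 10, 2018.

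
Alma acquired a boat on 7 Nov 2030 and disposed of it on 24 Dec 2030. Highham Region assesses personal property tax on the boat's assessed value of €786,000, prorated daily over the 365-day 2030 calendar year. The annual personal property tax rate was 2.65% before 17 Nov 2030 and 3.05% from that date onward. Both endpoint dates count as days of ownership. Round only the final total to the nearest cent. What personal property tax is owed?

7 Nov – 16 Nov 2030: 10 days at 2.65% → €786,000 × 2.65% × 10/365 = €570.6575
17 Nov – 24 Dec 2030: 38 days at 3.05% → €786,000 × 3.05% × 38/365 = €2,495.8192
Total = €3,066.4767

€3,066.48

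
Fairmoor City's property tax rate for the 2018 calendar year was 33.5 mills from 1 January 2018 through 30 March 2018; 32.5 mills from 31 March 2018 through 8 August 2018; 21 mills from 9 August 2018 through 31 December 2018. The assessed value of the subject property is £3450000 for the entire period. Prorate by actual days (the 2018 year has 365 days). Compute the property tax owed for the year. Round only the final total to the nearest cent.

1 January – 30 March 2018: 89 days at 33.5 mills → £3450000 × 3.35% × 89/365 = £28181.3014
31 March – 8 August 2018: 131 days at 32.5 mills → £3450000 × 3.25% × 131/365 = £40242.1233
9 August – 31 December 2018: 145 days at 21 mills → £3450000 × 2.1% × 145/365 = £28781.5068
Total = £97204.9315

£97204.93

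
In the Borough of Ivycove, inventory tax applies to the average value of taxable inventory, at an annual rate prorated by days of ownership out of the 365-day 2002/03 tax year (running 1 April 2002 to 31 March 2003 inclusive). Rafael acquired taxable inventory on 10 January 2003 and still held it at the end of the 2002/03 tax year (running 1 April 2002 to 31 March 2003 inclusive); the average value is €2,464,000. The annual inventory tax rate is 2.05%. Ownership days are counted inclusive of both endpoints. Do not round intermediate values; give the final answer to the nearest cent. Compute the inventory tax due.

€11,209.51

Days held (10 January – 31 March 2003): 81 out of 365
Tax = €2,464,000 × 2.05% × 81/365 = €11,209.5123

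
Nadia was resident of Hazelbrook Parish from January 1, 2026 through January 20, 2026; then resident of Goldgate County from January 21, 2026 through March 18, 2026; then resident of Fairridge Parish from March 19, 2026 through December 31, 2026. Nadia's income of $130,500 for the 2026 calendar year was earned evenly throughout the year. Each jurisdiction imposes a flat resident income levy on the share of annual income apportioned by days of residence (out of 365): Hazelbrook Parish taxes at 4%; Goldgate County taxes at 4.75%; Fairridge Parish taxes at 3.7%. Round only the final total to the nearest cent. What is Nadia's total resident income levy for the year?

$5,063.94

Hazelbrook Parish, January 1 – January 20, 2026: 20 days → $130,500 × 4% × 20/365 = $286.0274
Goldgate County, January 21 – March 18, 2026: 57 days → $130,500 × 4.75% × 57/365 = $968.0240
Fairridge Parish, March 19 – December 31, 2026: 288 days → $130,500 × 3.7% × 288/365 = $3,809.8849
Total = $5,063.9363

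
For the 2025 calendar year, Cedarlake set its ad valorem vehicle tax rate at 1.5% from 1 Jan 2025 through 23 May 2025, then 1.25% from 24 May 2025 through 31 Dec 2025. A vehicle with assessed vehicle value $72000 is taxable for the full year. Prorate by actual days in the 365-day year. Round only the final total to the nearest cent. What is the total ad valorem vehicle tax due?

$970.52

1 Jan – 23 May 2025: 143 days at 1.5% → $72000 × 1.5% × 143/365 = $423.1233
24 May – 31 Dec 2025: 222 days at 1.25% → $72000 × 1.25% × 222/365 = $547.3973
Total = $970.5205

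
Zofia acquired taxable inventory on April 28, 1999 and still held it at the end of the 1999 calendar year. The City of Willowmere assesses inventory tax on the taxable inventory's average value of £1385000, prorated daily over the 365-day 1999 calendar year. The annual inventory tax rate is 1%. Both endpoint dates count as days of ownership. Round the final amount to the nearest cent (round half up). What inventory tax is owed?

£9410.41

Days held (April 28 – December 31, 1999): 248 out of 365
Tax = £1385000 × 1% × 248/365 = £9410.4110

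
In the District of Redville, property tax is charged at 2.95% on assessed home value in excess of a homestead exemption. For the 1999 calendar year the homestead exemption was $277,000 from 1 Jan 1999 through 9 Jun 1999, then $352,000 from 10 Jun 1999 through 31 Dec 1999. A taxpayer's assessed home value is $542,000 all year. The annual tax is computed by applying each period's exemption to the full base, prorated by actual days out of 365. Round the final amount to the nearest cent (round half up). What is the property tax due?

1 Jan – 9 Jun 1999: 160 days, exemption $277,000 → ($542,000 − $277,000) × 2.95% × 160/365 = $3,426.8493
10 Jun – 31 Dec 1999: 205 days, exemption $352,000 → ($542,000 − $352,000) × 2.95% × 205/365 = $3,148.0137
Total = $6,574.8630

$6,574.86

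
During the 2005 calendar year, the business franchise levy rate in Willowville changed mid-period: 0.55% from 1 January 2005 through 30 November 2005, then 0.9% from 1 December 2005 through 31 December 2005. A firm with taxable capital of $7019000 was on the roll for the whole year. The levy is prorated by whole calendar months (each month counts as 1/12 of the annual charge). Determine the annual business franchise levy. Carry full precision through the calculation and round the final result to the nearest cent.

$40651.71

1 January – 30 November 2005: 11 months at 0.55% → $7019000 × 0.55% × 11/12 = $35387.4583
1 December – 31 December 2005: 1 month at 0.9% → $7019000 × 0.9% × 1/12 = $5264.2500
Total = $40651.7083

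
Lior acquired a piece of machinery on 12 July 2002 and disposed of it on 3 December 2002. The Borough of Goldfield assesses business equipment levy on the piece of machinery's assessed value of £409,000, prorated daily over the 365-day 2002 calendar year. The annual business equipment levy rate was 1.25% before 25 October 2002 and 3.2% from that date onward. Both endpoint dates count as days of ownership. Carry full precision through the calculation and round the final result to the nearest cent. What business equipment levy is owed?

12 July – 24 October 2002: 105 days at 1.25% → £409,000 × 1.25% × 105/365 = £1,470.7192
25 October – 3 December 2002: 40 days at 3.2% → £409,000 × 3.2% × 40/365 = £1,434.3014
Total = £2,905.0205

£2,905.02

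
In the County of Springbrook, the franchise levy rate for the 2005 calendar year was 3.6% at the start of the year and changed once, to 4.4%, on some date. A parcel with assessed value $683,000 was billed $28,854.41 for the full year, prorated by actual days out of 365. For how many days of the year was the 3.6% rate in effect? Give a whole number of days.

Let d = days at the first rate; then 365 − d days at the second rate.
$683,000 × [3.6%·d + 4.4%·(365−d)] / 365 = $28,854.41
Solving gives d = 80, so the new rate took effect on 22 Mar 2005.

80 days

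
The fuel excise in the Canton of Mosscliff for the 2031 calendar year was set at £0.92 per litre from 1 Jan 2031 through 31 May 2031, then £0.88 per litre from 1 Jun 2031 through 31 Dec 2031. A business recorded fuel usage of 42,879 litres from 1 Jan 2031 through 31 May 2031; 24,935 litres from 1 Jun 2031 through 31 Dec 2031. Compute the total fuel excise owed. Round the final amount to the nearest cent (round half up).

1 Jan – 31 May 2031: 42,879 litres at £0.92/litre → £39448.68
1 Jun – 31 Dec 2031: 24,935 litres at £0.88/litre → £21942.80

£61391.48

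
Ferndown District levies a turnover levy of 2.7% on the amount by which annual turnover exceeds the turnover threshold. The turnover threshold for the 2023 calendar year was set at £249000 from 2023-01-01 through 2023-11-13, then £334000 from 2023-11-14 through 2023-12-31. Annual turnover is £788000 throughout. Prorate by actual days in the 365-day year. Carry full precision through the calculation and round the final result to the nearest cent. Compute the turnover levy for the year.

2023-01-01 to 2023-11-13: 317 days, exemption £249000 → (£788000 − £249000) × 2.7% × 317/365 = £12639.1808
2023-11-14 to 2023-12-31: 48 days, exemption £334000 → (£788000 − £334000) × 2.7% × 48/365 = £1612.0110
Total = £14251.1918

£14251.19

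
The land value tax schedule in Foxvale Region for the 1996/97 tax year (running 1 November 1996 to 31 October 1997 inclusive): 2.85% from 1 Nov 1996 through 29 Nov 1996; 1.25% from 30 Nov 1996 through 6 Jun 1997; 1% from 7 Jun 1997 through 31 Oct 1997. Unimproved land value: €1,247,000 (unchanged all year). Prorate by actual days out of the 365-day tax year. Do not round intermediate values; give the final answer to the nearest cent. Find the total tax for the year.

€15,917.19

1 Nov – 29 Nov 1996: 29 days at 2.85% → €1,247,000 × 2.85% × 29/365 = €2,823.6863
30 Nov 1996 – 6 Jun 1997: 189 days at 1.25% → €1,247,000 × 1.25% × 189/365 = €8,071.3356
7 Jun – 31 Oct 1997: 147 days at 1% → €1,247,000 × 1% × 147/365 = €5,022.1644
Total = €15,917.1863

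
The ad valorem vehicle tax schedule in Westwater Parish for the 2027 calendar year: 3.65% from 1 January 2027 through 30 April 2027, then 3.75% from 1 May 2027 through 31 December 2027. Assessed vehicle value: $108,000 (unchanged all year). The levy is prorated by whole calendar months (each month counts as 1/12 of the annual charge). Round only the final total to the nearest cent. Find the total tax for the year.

$4,014.00

1 January – 30 April 2027: 4 months at 3.65% → $108,000 × 3.65% × 4/12 = $1,314.0000
1 May – 31 December 2027: 8 months at 3.75% → $108,000 × 3.75% × 8/12 = $2,700.0000
Total = $4,014.0000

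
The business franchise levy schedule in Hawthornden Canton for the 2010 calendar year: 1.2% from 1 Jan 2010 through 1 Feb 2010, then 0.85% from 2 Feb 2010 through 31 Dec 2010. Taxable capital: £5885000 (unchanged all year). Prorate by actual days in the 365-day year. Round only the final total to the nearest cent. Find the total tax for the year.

1 Jan – 1 Feb 2010: 32 days at 1.2% → £5885000 × 1.2% × 32/365 = £6191.3425
2 Feb – 31 Dec 2010: 333 days at 0.85% → £5885000 × 0.85% × 333/365 = £45636.9658
Total = £51828.3082

£51828.31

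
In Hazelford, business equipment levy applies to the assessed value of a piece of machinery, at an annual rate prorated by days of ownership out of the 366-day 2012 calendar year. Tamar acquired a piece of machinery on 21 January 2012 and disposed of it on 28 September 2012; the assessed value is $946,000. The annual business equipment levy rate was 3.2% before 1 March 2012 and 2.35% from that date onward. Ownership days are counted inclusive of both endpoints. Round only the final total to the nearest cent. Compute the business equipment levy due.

21 January – 29 February 2012: 40 days at 3.2% → $946,000 × 3.2% × 40/366 = $3,308.4153
1 March – 28 September 2012: 212 days at 2.35% → $946,000 × 2.35% × 212/366 = $12,876.9727
Total = $16,185.3880

$16,185.39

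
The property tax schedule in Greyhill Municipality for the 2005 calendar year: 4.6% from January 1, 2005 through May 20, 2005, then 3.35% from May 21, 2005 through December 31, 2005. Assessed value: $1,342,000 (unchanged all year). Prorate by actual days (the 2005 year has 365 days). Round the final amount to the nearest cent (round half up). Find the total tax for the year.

$51,391.25

January 1 – May 20, 2005: 140 days at 4.6% → $1,342,000 × 4.6% × 140/365 = $23,678.0274
May 21 – December 31, 2005: 225 days at 3.35% → $1,342,000 × 3.35% × 225/365 = $27,713.2192
Total = $51,391.2466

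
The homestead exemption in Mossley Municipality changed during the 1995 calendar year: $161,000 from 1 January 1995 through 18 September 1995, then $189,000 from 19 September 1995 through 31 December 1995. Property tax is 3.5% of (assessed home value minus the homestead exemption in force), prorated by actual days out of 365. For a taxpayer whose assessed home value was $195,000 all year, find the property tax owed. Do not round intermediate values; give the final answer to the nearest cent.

$910.77

1 January – 18 September 1995: 261 days, exemption $161,000 → ($195,000 − $161,000) × 3.5% × 261/365 = $850.9315
19 September – 31 December 1995: 104 days, exemption $189,000 → ($195,000 − $189,000) × 3.5% × 104/365 = $59.8356
Total = $910.7671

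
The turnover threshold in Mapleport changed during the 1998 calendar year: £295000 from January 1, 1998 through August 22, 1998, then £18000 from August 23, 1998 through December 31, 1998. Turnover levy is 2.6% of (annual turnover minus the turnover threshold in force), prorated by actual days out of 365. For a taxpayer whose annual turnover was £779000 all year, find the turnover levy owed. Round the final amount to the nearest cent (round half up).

£15168.83

January 1 – August 22, 1998: 234 days, exemption £295000 → (£779000 − £295000) × 2.6% × 234/365 = £8067.5507
August 23 – December 31, 1998: 131 days, exemption £18000 → (£779000 − £18000) × 2.6% × 131/365 = £7101.2767
Total = £15168.8274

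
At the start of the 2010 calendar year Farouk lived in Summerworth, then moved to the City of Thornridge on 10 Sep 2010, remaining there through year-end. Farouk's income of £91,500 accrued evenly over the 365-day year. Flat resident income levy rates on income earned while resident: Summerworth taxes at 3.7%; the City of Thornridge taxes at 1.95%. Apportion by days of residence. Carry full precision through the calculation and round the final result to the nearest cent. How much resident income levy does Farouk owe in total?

Summerworth, 1 Jan – 9 Sep 2010: 252 days → £91,500 × 3.7% × 252/365 = £2,337.3863
The City of Thornridge, 10 Sep – 31 Dec 2010: 113 days → £91,500 × 1.95% × 113/365 = £552.3842
Total = £2,889.7705

£2,889.77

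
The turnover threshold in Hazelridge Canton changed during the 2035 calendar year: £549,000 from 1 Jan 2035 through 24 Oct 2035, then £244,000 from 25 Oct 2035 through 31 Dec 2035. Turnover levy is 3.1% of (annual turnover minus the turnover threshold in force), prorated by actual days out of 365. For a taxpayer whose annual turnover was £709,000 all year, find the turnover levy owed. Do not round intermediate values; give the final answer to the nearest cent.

£6,721.48

1 Jan – 24 Oct 2035: 297 days, exemption £549,000 → (£709,000 − £549,000) × 3.1% × 297/365 = £4,035.9452
25 Oct – 31 Dec 2035: 68 days, exemption £244,000 → (£709,000 − £244,000) × 3.1% × 68/365 = £2,685.5342
Total = £6,721.4795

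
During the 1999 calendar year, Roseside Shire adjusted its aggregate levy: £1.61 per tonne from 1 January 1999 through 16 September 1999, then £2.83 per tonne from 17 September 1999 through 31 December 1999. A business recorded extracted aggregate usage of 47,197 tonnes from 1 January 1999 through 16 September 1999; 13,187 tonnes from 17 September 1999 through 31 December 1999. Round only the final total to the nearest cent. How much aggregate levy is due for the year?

£113306.38

1 January – 16 September 1999: 47,197 tonnes at £1.61/tonne → £75987.17
17 September – 31 December 1999: 13,187 tonnes at £2.83/tonne → £37319.21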